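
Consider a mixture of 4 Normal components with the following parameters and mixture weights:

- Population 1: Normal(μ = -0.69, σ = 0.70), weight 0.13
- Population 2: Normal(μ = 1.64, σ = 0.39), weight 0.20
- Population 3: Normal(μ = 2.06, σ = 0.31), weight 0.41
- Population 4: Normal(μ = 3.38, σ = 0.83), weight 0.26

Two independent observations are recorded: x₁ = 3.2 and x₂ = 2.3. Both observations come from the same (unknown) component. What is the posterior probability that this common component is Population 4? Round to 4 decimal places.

P(component k | x) = π_k·f_k(x) / marginal(x), where marginal(x) = Σ_j π_j·f_j(x).
Since both observations come from the same component, the likelihood for component k is f_k(x₁)·f_k(x₂).
  f_1 = [(1/(0.70·√(2π)))·exp(−(3.2−-0.69)²/(2·0.70²)) = 0.569918·exp(-15.44092) = 1.12178e-07] × [6.22212e-05] = 6.97983e-12
  f_2 = [(1/(0.39·√(2π)))·exp(−(3.2−1.64)²/(2·0.39²)) = 1.022929·exp(-8.00000) = 0.000343154] × [0.244318] = 8.3839e-05
  f_3 = [(1/(0.31·√(2π)))·exp(−(3.2−2.06)²/(2·0.31²)) = 1.286911·exp(-6.76171) = 0.00148928] × [0.953664] = 0.00142027
  f_4 = [(1/(0.83·√(2π)))·exp(−(3.2−3.38)²/(2·0.83²)) = 0.480653·exp(-0.02352) = 0.469482] × [0.206145] = 0.0967814
Multiply by the mixture weights:
  π_1·f_1 = 0.13 × 6.97983e-12 = 9.07378e-13
  π_2·f_2 = 0.20 × 8.3839e-05 = 1.67678e-05
  π_3·f_3 = 0.41 × 0.00142027 = 0.000582312
  π_4·f_4 = 0.26 × 0.0967814 = 0.0251632
Marginal: 9.07378e-13 + 1.67678e-05 + 0.000582312 + 0.0251632 = 0.0257622
P(Population 4 | x) = 0.0251632 / 0.0257622 ≈ 0.9767

0.9767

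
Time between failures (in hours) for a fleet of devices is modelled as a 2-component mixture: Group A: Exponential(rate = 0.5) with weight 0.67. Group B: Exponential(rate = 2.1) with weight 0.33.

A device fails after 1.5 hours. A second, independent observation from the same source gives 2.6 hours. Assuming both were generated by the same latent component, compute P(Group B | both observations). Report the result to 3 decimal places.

0.012

Apply Bayes' rule: the posterior for each component is proportional to its prior times its likelihood at x.
Since both observations come from the same component, the likelihood for component k is f_k(x₁)·f_k(x₂).
  L_A = [0.5·e^(−0.5·1.5) = 0.5·e^(−0.7500) = 0.236183] × [0.136266] = 0.0321837
  L_B = [2.1·e^(−2.1·1.5) = 2.1·e^(−3.1500) = 0.0899895] × [0.00893247] = 0.000803828
Unnormalised posteriors:
  π_A·L_A = 0.67 × 0.0321837 = 0.0215631
  π_B·L_B = 0.33 × 0.000803828 = 0.000265263
Normaliser: 0.0215631 + 0.000265263 = 0.0218284
So the posterior for Group B is 0.000265263 / 0.0218284 ≈ 0.012.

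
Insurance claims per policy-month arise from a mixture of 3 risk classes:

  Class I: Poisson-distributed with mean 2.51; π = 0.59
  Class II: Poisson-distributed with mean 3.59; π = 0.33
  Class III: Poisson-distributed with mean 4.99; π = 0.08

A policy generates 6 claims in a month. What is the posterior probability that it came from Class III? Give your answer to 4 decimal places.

0.2107

Posterior ∝ prior × likelihood, so P(k | x) ∝ w_k f_k(x); normalise over all components.
Poisson probabilities:
  L_I = 0.0282248
  L_II = 0.0820573
  L_III = 0.145929
Multiply by the mixture weights:
  w_I·L_I = 0.59 × 0.0282248 = 0.0166526
  w_II·L_II = 0.33 × 0.0820573 = 0.0270789
  w_III·L_III = 0.08 × 0.145929 = 0.0116743
Marginal: 0.0166526 + 0.0270789 + 0.0116743 = 0.0554058
So the posterior for Class III is 0.0116743 / 0.0554058 ≈ 0.2107.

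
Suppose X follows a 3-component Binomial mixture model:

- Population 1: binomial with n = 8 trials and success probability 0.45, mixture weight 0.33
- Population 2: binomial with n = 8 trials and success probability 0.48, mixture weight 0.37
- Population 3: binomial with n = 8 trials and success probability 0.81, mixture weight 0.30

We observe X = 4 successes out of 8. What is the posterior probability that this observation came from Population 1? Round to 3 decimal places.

0.436

P(component k | x) = w_k·f_k(x) / marginal(x), where marginal(x) = Σ_j w_j·f_j(x).
Component likelihoods at x = 4 successes out of 8:
  f_1 = C(8,4)·0.45^4·0.55^4 = 70·0.0410063·0.0915063 = 0.262663
  f_2 = C(8,4)·0.48^4·0.52^4 = 70·0.0530842·0.0731162 = 0.271692
  f_3 = C(8,4)·0.81^4·0.19^4 = 70·0.430467·0.00130321 = 0.0392692
Prior × likelihood for each component:
  w_1·f_1 = 0.33 × 0.262663 = 0.0866788
  w_2·f_2 = 0.37 × 0.271692 = 0.100526
  w_3·f_3 = 0.30 × 0.0392692 = 0.0117808
Sum: 0.0866788 + 0.100526 + 0.0117808 = 0.198985
P(Population 1 | x) = 0.0866788 / 0.198985 ≈ 0.436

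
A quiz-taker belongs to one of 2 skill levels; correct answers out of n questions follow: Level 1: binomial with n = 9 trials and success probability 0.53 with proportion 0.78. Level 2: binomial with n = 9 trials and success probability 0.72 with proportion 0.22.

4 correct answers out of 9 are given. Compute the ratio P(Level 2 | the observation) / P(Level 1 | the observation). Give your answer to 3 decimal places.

0.072

Since P(k|x) ∝ w_k f_k(x), the posterior odds are w_i f_i(x) / (w_j f_j(x)).
Binomial probabilities:
  f_1 = 0.228015
  f_2 = 0.0582761
0.0128207 / 0.177852 ≈ 0.072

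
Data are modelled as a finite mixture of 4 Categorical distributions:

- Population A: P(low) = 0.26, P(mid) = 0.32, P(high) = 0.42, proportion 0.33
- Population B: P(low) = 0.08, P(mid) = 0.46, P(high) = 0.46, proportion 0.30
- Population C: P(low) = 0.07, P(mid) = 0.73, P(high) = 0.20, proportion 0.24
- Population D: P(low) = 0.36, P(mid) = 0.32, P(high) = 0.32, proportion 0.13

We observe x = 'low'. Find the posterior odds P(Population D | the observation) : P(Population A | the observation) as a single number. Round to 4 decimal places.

The posterior odds equal the prior odds times the likelihood ratio: (P(Z=i)/P(Z=j))·(f_i(x)/f_j(x)).
Component likelihoods at x = 'low':
  L_A = 0.26
  L_B = 0.08
  L_C = 0.07
  L_D = 0.36
Posterior odds = (P(Z=D)·L_D) / (P(Z=A)·L_A) = (0.13·0.36) / (0.33·0.26) = 0.0468 / 0.0858 ≈ 0.5455

0.5455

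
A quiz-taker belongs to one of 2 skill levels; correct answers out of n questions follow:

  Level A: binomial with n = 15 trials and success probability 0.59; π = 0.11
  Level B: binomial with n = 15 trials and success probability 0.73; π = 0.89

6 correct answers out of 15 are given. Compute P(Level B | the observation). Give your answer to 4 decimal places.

P(component k | x) = w_k·f_k(x) / marginal(x), where marginal(x) = Σ_j w_j·f_j(x).
Binomial probabilities:
  f_A = C(15,6)·0.59^6·0.41^9 = 5005·0.0421805·0.000327382 = 0.0691148
  f_B = C(15,6)·0.73^6·0.27^9 = 5005·0.151334·7.6256e-06 = 0.00577584
Weight by the priors:
  w_A·f_A = 0.11 × 0.0691148 = 0.00760262
  w_B·f_B = 0.89 × 0.00577584 = 0.0051405
Denominator: 0.00760262 + 0.0051405 = 0.0127431
So the posterior for Level B is 0.0051405 / 0.0127431 ≈ 0.4034.

0.4034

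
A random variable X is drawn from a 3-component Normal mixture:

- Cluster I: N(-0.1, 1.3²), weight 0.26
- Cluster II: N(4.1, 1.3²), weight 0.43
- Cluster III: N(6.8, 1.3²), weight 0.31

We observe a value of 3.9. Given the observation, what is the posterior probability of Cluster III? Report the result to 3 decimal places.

0.057

Apply Bayes' rule: the posterior for each component is proportional to its prior times its likelihood at x.
Evaluate each component's likelihood at the observed value:
  p_I = (1/(1.3·√(2π)))·exp(−(3.9−-0.1)²/(2·1.3²)) = 0.306879·exp(-4.73373) = 0.00269858
  p_II = (1/(1.3·√(2π)))·exp(−(3.9−4.1)²/(2·1.3²)) = 0.306879·exp(-0.01183) = 0.303268
  p_III = (1/(1.3·√(2π)))·exp(−(3.9−6.8)²/(2·1.3²)) = 0.306879·exp(-2.48817) = 0.02549
Multiply by the mixture weights:
  w_I·p_I = 0.26 × 0.00269858 = 0.00070163
  w_II·p_II = 0.43 × 0.303268 = 0.130405
  w_III·p_III = 0.31 × 0.02549 = 0.0079019
Marginal: 0.00070163 + 0.130405 + 0.0079019 = 0.139009
P(Cluster III | the observation) = 0.0079019 / 0.139009 ≈ 0.057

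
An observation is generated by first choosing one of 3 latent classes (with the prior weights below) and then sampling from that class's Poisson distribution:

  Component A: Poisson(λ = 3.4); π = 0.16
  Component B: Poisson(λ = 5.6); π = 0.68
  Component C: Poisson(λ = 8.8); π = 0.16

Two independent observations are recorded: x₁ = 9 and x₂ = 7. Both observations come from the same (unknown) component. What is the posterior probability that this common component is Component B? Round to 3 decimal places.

The responsibility of component k is w_k f_k(x) divided by Σ_j w_j f_j(x).
Since both observations come from the same component, the likelihood for component k is f_k(x₁)·f_k(x₂).
  p_A = [0.00558401] × [0.0347793] = 0.000194208
  p_B = [0.0551925] × [0.126717] = 0.00699386
  p_C = [0.131459] × [0.122224] = 0.0160674
Prior × likelihood for each component:
  w_A·p_A = 0.16 × 0.000194208 = 3.10732e-05
  w_B·p_B = 0.68 × 0.00699386 = 0.00475582
  w_C·p_C = 0.16 × 0.0160674 = 0.00257079
Evidence: 3.10732e-05 + 0.00475582 + 0.00257079 = 0.00735768
Responsibility of Component B: 0.00475582 / 0.00735768 ≈ 0.646

0.646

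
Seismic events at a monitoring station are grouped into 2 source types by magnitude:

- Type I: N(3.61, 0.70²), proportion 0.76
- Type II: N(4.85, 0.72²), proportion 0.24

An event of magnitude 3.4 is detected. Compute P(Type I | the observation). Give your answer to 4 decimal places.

0.9594

Posterior ∝ prior × likelihood, so P(k | x) ∝ P(Z=k) f_k(x); normalise over all components.
Component likelihoods at x = 3.4:
  L_I = (1/(0.70·√(2π)))·exp(−(3.4−3.61)²/(2·0.70²)) = 0.569918·exp(-0.04500) = 0.54484
  L_II = (1/(0.72·√(2π)))·exp(−(3.4−4.85)²/(2·0.72²)) = 0.554087·exp(-2.02787) = 0.0729261
Unnormalised posteriors:
  P(Z=I)·L_I = 0.76 × 0.54484 = 0.414078
  P(Z=II)·L_II = 0.24 × 0.0729261 = 0.0175023
Evidence: 0.414078 + 0.0175023 = 0.43158
So the posterior for Type I is 0.414078 / 0.43158 ≈ 0.9594.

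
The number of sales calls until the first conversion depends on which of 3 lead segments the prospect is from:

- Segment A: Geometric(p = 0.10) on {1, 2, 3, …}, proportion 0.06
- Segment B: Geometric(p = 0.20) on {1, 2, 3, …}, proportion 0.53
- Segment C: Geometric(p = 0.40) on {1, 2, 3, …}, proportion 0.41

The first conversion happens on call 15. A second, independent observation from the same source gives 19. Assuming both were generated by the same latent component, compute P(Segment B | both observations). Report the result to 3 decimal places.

Apply Bayes' rule: the posterior for each component is proportional to its prior times its likelihood at x.
Since both observations come from the same component, the likelihood for component k is f_k(x₁)·f_k(x₂).
  L_A = [0.0228768] × [0.0150095] = 0.000343368
  L_B = [0.00879609] × [0.00360288] = 3.16913e-05
  L_C = [0.000313457] × [4.0624e-05] = 1.27339e-08
Unnormalised posteriors:
  w_A·L_A = 0.06 × 0.000343368 = 2.06021e-05
  w_B·L_B = 0.53 × 3.16913e-05 = 1.67964e-05
  w_C·L_C = 0.41 × 1.27339e-08 = 5.22088e-09
Marginal: 2.06021e-05 + 1.67964e-05 + 5.22088e-09 = 3.74037e-05
Responsibility of Segment B: 1.67964e-05 / 3.74037e-05 ≈ 0.449

0.449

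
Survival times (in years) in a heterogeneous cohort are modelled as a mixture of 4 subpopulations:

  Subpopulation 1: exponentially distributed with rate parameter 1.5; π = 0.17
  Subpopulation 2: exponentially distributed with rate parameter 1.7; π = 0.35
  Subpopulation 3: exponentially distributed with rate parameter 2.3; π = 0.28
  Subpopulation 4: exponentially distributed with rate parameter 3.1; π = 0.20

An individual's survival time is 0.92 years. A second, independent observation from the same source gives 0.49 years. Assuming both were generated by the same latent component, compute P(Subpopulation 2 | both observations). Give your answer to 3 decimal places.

By Bayes' theorem, P(k | x) = w_k f_k(x) / Σ_j w_j f_j(x).
Since both observations come from the same component, the likelihood for component k is f_k(x₁)·f_k(x₂).
  L_1 = [1.5·e^(−1.5·0.92) = 1.5·e^(−1.3800) = 0.377368] × [0.719258] = 0.271425
  L_2 = [1.7·e^(−1.7·0.92) = 1.7·e^(−1.5640) = 0.355805] × [0.739063] = 0.262963
  L_3 = [2.3·e^(−2.3·0.92) = 2.3·e^(−2.1160) = 0.277179] × [0.745209] = 0.206556
  L_4 = [3.1·e^(−3.1·0.92) = 3.1·e^(−2.8520) = 0.178959] × [0.678685] = 0.121457
Weight by the priors:
  w_1·L_1 = 0.17 × 0.271425 = 0.0461422
  w_2·L_2 = 0.35 × 0.262963 = 0.0920369
  w_3·L_3 = 0.28 × 0.206556 = 0.0578358
  w_4·L_4 = 0.20 × 0.121457 = 0.0242914
Evidence: 0.0461422 + 0.0920369 + 0.0578358 + 0.0242914 = 0.220306
P(Subpopulation 2 | data) ≈ 0.418

0.418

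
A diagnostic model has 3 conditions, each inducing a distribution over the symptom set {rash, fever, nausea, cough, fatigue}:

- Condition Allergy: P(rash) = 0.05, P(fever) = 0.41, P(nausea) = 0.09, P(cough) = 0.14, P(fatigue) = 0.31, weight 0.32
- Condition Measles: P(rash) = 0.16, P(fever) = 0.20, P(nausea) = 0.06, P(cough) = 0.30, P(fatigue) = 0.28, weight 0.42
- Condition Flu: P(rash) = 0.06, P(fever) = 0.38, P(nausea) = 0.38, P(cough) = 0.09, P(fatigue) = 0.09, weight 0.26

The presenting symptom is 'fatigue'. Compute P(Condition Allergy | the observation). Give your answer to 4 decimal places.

0.4130

By Bayes' theorem, P(k | x) = π_k f_k(x) / Σ_j π_j f_j(x).
Evaluate each component's likelihood at the observed value:
  p_Allergy = P(fatigue | comp) = 0.31
  p_Measles = P(fatigue | comp) = 0.28
  p_Flu = P(fatigue | comp) = 0.09
Multiply by the mixture weights:
  π_Allergy·p_Allergy = 0.32 × 0.31 = 0.0992
  π_Measles·p_Measles = 0.42 × 0.28 = 0.1176
  π_Flu·p_Flu = 0.26 × 0.09 = 0.0234
Denominator: 0.0992 + 0.1176 + 0.0234 = 0.2402
P(Condition Allergy | the observation) ≈ 0.4130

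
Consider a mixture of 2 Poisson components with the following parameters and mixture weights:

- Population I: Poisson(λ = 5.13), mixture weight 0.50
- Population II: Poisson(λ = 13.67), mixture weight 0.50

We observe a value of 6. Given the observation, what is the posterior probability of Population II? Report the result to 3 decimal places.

Posterior ∝ prior × likelihood, so P(k | x) ∝ π_k f_k(x); normalise over all components.
Evaluate each component's likelihood at the observed value:
  f_I = e^(−5.13)·5.13^6/6! = 0.149776
  f_II = e^(−13.67)·13.67^6/6! = 0.0104827
Multiply by the mixture weights:
  π_I·f_I = 0.50 × 0.149776 = 0.0748878
  π_II·f_II = 0.50 × 0.0104827 = 0.00524135
Marginal: 0.0748878 + 0.00524135 = 0.0801291
P(Population II | the observation) ≈ 0.065

0.065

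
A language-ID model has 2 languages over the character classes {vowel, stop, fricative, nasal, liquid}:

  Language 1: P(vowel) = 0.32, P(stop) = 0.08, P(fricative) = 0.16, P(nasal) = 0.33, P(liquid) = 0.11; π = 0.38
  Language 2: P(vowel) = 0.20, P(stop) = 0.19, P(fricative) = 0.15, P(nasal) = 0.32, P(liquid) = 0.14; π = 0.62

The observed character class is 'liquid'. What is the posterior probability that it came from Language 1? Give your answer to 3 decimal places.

The responsibility of component k is w_k f_k(x) divided by Σ_j w_j f_j(x).
Component likelihoods at x = 'liquid':
  p_1 = P(liquid | comp) = 0.11
  p_2 = P(liquid | comp) = 0.14
Weight by the priors:
  w_1·p_1 = 0.38 × 0.11 = 0.0418
  w_2·p_2 = 0.62 × 0.14 = 0.0868
Sum: 0.0418 + 0.0868 = 0.1286
Responsibility of Language 1: 0.0418 / 0.1286 ≈ 0.325

0.325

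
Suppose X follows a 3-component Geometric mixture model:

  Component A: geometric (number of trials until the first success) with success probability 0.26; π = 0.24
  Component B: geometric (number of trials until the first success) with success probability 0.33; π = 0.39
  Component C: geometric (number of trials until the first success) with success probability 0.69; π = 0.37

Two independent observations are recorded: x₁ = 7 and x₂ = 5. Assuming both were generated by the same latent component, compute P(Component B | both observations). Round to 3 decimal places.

0.492

Posterior ∝ prior × likelihood, so P(k | x) ∝ π_k f_k(x); normalise over all components.
Since both observations come from the same component, the likelihood for component k is f_k(x₁)·f_k(x₂).
  f_A = [0.26·(1−0.26)^6 = 0.26·0.164206 = 0.0426937] × [0.0779651] = 0.00332862
  f_B = [0.33·(1−0.33)^6 = 0.33·0.0904584 = 0.0298513] × [0.0664987] = 0.00198507
  f_C = [0.69·(1−0.69)^6 = 0.69·0.000887504 = 0.000612378] × [0.00637229] = 3.90225e-06
Unnormalised posteriors:
  π_A·f_A = 0.24 × 0.00332862 = 0.000798868
  π_B·f_B = 0.39 × 0.00198507 = 0.000774177
  π_C·f_C = 0.37 × 3.90225e-06 = 1.44383e-06
Marginal: 0.000798868 + 0.000774177 + 1.44383e-06 = 0.00157449
P(Component B | data) ≈ 0.492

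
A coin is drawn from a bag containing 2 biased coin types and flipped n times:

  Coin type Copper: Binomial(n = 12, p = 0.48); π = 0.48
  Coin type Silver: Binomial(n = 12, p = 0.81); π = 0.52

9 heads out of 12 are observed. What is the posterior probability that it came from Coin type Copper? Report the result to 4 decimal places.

0.1457

P(component k | x) = w_k·f_k(x) / marginal(x), where marginal(x) = Σ_j w_j·f_j(x).
Component likelihoods at x = 9 heads out of 12:
  f_Copper = C(12,9)·0.48^9·0.52^3 = 220·0.00135261·0.140608 = 0.0418412
  f_Silver = C(12,9)·0.81^9·0.19^3 = 220·0.150095·0.006859 = 0.22649
Prior × likelihood for each component:
  w_Copper·f_Copper = 0.48 × 0.0418412 = 0.0200838
  w_Silver·f_Silver = 0.52 × 0.22649 = 0.117775
Denominator: 0.0200838 + 0.117775 = 0.137858
Responsibility of Coin type Copper: 0.0200838 / 0.137858 ≈ 0.1457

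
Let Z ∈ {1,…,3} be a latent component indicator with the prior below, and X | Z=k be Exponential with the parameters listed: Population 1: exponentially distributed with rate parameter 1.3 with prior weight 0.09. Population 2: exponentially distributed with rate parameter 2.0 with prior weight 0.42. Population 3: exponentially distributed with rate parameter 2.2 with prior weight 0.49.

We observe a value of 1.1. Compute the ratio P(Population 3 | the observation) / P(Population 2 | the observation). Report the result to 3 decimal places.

Posterior odds = (π_i f_i(x)) / (π_j f_j(x)); the normalising sum cancels.
Evaluate each component's likelihood at the observed value:
  p_1 = 1.3·e^(−1.3·1.1) = 1.3·e^(−1.4300) = 0.311102
  p_2 = 2.0·e^(−2.0·1.1) = 2.0·e^(−2.2000) = 0.221606
  p_3 = 2.2·e^(−2.2·1.1) = 2.2·e^(−2.4200) = 0.195628
Posterior odds = (π_3·p_3) / (π_2·p_2) = (0.49·0.195628) / (0.42·0.221606) = 0.0958575 / 0.0930747 ≈ 1.030

1.030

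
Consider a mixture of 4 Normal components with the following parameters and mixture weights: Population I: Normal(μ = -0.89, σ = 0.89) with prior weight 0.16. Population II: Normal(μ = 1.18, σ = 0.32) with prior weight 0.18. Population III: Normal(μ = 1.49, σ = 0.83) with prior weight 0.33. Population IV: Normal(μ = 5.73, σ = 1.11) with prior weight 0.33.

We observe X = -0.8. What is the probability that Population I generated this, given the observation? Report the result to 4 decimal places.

The responsibility of component k is P(Z=k) f_k(x) divided by Σ_j P(Z=j) f_j(x).
Normal densities:
  p_I = (1/(0.89·√(2π)))·exp(−(-0.8−-0.89)²/(2·0.89²)) = 0.448250·exp(-0.00511) = 0.445964
  p_II = (1/(0.32·√(2π)))·exp(−(-0.8−1.18)²/(2·0.32²)) = 1.246695·exp(-19.14258) = 6.05681e-09
  p_III = (1/(0.83·√(2π)))·exp(−(-0.8−1.49)²/(2·0.83²)) = 0.480653·exp(-3.80614) = 0.0106868
  p_IV = (1/(1.11·√(2π)))·exp(−(-0.8−5.73)²/(2·1.11²)) = 0.359407·exp(-17.30416) = 1.09771e-08
Multiply by the mixture weights:
  P(Z=I)·p_I = 0.16 × 0.445964 = 0.0713542
  P(Z=II)·p_II = 0.18 × 6.05681e-09 = 1.09023e-09
  P(Z=III)·p_III = 0.33 × 0.0106868 = 0.00352663
  P(Z=IV)·p_IV = 0.33 × 1.09771e-08 = 3.62244e-09
Marginal: 0.0713542 + 1.09023e-09 + 0.00352663 + 3.62244e-09 = 0.0748808
Responsibility of Population I: 0.0713542 / 0.0748808 ≈ 0.9529

0.9529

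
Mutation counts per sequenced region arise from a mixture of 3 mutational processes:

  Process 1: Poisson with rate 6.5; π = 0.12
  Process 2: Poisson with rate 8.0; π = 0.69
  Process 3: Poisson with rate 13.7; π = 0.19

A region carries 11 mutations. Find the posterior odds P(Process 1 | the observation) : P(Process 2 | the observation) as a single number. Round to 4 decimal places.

Posterior odds = (P(Z=i) f_i(x)) / (P(Z=j) f_j(x)); the normalising sum cancels.
Component likelihoods at x = 11 mutations:
  f_1 = 0.0329592
  f_2 = 0.0721902
  f_3 = 0.0897297
0.00395511 / 0.0498112 ≈ 0.0794

0.0794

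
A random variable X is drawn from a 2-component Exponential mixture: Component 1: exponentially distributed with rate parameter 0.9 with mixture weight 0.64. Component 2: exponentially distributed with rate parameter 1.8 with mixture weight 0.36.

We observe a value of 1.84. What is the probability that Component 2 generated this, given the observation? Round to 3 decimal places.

0.177

P(component k | x) = w_k·f_k(x) / marginal(x), where marginal(x) = Σ_j w_j·f_j(x).
Evaluate each component's likelihood at the observed value:
  p_1 = 0.9·e^(−0.9·1.84) = 0.9·e^(−1.6560) = 0.171811
  p_2 = 1.8·e^(−1.8·1.84) = 1.8·e^(−3.3120) = 0.0655978
Unnormalised posteriors:
  w_1·p_1 = 0.64 × 0.171811 = 0.109959
  w_2·p_2 = 0.36 × 0.0655978 = 0.0236152
Normaliser: 0.109959 + 0.0236152 = 0.133574
Responsibility of Component 2: 0.0236152 / 0.133574 ≈ 0.177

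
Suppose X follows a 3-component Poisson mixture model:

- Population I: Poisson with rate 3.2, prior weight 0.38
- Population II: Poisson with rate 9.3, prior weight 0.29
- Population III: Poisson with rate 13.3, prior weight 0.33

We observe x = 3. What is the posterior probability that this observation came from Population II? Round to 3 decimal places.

By Bayes' theorem, P(k | x) = P(Z=k) f_k(x) / Σ_j P(Z=j) f_j(x).
Component likelihoods at x = 3:
  L_I = e^(−3.2)·3.2^3/3! = 0.222616
  L_II = e^(−9.3)·9.3^3/3! = 0.0122563
  L_III = e^(−13.3)·13.3^3/3! = 0.000656579
Multiply by the mixture weights:
  P(Z=I)·L_I = 0.38 × 0.222616 = 0.0845941
  P(Z=II)·L_II = 0.29 × 0.0122563 = 0.00355432
  P(Z=III)·L_III = 0.33 × 0.000656579 = 0.000216671
Evidence: 0.0845941 + 0.00355432 + 0.000216671 = 0.0883651
P(Population II | the observation) = 0.00355432 / 0.0883651 ≈ 0.040

0.040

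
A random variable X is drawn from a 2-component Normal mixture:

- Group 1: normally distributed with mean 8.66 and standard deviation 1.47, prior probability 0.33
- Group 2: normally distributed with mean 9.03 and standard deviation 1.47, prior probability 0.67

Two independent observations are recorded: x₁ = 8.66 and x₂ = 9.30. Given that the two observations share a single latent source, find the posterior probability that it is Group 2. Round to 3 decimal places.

0.680

The responsibility of component k is π_k f_k(x) divided by Σ_j π_j f_j(x).
Since both observations come from the same component, the likelihood for component k is f_k(x₁)·f_k(x₂).
  p_1 = [(1/(1.47·√(2π)))·exp(−(8.66−8.66)²/(2·1.47²)) = 0.271389·exp(-0.00000) = 0.271389] × [0.24685] = 0.0669923
  p_2 = [(1/(1.47·√(2π)))·exp(−(8.66−9.03)²/(2·1.47²)) = 0.271389·exp(-0.03168) = 0.262927] × [0.26685] = 0.0701621
Weight by the priors:
  π_1·p_1 = 0.33 × 0.0669923 = 0.0221075
  π_2·p_2 = 0.67 × 0.0701621 = 0.0470086
Sum: 0.0221075 + 0.0470086 = 0.0691161
Responsibility of Group 2: 0.0470086 / 0.0691161 ≈ 0.680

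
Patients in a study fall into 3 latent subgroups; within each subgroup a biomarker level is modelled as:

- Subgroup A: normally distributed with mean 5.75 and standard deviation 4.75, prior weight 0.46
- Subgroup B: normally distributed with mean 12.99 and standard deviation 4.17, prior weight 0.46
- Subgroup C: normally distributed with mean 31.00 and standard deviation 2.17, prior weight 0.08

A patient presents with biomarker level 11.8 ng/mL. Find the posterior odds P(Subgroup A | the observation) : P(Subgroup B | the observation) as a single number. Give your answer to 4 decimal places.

0.4063

The posterior odds equal the prior odds times the likelihood ratio: (π_i/π_j)·(f_i(x)/f_j(x)).
Component likelihoods at x = 11.8 ng/mL:
  f_A = 0.0373203
  f_B = 0.0918523
  f_C = 1.84037e-18
Odds = (0.46/0.46) × (0.0373203/0.0918523) = 1 × 0.406307 ≈ 0.4063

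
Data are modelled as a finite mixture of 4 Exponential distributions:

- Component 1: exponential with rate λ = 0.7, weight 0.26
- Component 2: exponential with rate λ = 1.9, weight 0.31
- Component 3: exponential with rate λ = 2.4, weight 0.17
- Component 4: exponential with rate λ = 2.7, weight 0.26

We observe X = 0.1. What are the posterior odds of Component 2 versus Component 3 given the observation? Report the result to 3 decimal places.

1.518

The posterior odds equal the prior odds times the likelihood ratio: (P(Z=i)/P(Z=j))·(f_i(x)/f_j(x)).
Exponential densities:
  p_1 = 0.7·e^(−0.7·0.1) = 0.7·e^(−0.0700) = 0.652676
  p_2 = 1.9·e^(−1.9·0.1) = 1.9·e^(−0.1900) = 1.57122
  p_3 = 2.4·e^(−2.4·0.1) = 2.4·e^(−0.2400) = 1.88791
  p_4 = 2.7·e^(−2.7·0.1) = 2.7·e^(−0.2700) = 2.06112
0.487079 / 0.320944 ≈ 1.518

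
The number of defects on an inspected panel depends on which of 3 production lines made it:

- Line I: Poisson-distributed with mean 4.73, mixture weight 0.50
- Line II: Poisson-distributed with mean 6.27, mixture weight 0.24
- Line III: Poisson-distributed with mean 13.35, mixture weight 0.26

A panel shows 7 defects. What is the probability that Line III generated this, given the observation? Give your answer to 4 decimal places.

P(component k | x) = π_k·f_k(x) / marginal(x), where marginal(x) = Σ_j π_j·f_j(x).
Poisson probabilities:
  L_I = e^(−4.73)·4.73^7/7! = 0.0927651
  L_II = e^(−6.27)·6.27^7/7! = 0.143026
  L_III = e^(−13.35)·13.35^7/7! = 0.023884
Unnormalised posteriors:
  π_I·L_I = 0.50 × 0.0927651 = 0.0463825
  π_II·L_II = 0.24 × 0.143026 = 0.0343263
  π_III·L_III = 0.26 × 0.023884 = 0.00620984
Normaliser: 0.0463825 + 0.0343263 + 0.00620984 = 0.0869187
Responsibility of Line III: 0.00620984 / 0.0869187 ≈ 0.0714

0.0714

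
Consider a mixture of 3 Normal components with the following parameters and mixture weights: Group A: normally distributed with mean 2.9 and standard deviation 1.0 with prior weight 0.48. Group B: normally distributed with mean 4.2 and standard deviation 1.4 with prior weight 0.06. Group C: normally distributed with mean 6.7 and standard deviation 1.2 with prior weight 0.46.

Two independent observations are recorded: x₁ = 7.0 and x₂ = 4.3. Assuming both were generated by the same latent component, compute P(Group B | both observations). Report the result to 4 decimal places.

0.0897

The responsibility of component k is w_k f_k(x) divided by Σ_j w_j f_j(x).
Since both observations come from the same component, the likelihood for component k is f_k(x₁)·f_k(x₂).
  p_A = [(1/(1.0·√(2π)))·exp(−(7.0−2.9)²/(2·1.0²)) = 0.398942·exp(-8.40500) = 8.92617e-05] × [0.149727] = 1.33649e-05
  p_B = [(1/(1.4·√(2π)))·exp(−(7.0−4.2)²/(2·1.4²)) = 0.284959·exp(-2.00000) = 0.038565] × [0.284233] = 0.0109614
  p_C = [(1/(1.2·√(2π)))·exp(−(7.0−6.7)²/(2·1.2²)) = 0.332452·exp(-0.03125) = 0.322223] × [0.0449925] = 0.0144976
Unnormalised posteriors:
  w_A·p_A = 0.48 × 1.33649e-05 = 6.41516e-06
  w_B·p_B = 0.06 × 0.0109614 = 0.000657686
  w_C·p_C = 0.46 × 0.0144976 = 0.00666891
Evidence: 6.41516e-06 + 0.000657686 + 0.00666891 = 0.00733301
Responsibility of Group B: 0.000657686 / 0.00733301 ≈ 0.0897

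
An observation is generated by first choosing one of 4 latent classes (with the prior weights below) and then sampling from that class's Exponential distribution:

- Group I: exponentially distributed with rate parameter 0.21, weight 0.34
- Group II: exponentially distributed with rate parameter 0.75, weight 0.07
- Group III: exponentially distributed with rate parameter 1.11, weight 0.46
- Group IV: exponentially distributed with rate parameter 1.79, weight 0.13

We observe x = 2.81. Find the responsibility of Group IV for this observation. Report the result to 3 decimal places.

P(component k | x) = P(Z=k)·f_k(x) / marginal(x), where marginal(x) = Σ_j P(Z=j)·f_j(x).
Evaluate each component's likelihood at the observed value:
  L_I = 0.21·e^(−0.21·2.81) = 0.21·e^(−0.5901) = 0.116397
  L_II = 0.75·e^(−0.75·2.81) = 0.75·e^(−2.1075) = 0.0911561
  L_III = 1.11·e^(−1.11·2.81) = 1.11·e^(−3.1191) = 0.0490586
  L_IV = 1.79·e^(−1.79·2.81) = 1.79·e^(−5.0299) = 0.0117056
Prior × likelihood for each component:
  P(Z=I)·L_I = 0.34 × 0.116397 = 0.039575
  P(Z=II)·L_II = 0.07 × 0.0911561 = 0.00638093
  P(Z=III)·L_III = 0.46 × 0.0490586 = 0.022567
  P(Z=IV)·L_IV = 0.13 × 0.0117056 = 0.00152173
Normaliser: 0.039575 + 0.00638093 + 0.022567 + 0.00152173 = 0.0700446
Responsibility of Group IV: 0.00152173 / 0.0700446 ≈ 0.022

0.022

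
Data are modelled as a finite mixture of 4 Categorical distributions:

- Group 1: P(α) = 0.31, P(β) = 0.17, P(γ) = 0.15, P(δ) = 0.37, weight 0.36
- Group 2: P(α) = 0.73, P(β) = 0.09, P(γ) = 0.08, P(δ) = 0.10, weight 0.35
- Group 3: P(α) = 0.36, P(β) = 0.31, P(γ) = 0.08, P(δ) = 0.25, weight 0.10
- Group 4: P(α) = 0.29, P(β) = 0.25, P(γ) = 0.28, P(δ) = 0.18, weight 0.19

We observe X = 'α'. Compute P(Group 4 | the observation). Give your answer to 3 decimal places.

0.120

The responsibility of component k is π_k f_k(x) divided by Σ_j π_j f_j(x).
Categorical probabilities:
  p_1 = P(α | comp) = 0.31
  p_2 = P(α | comp) = 0.73
  p_3 = P(α | comp) = 0.36
  p_4 = P(α | comp) = 0.29
Prior × likelihood for each component:
  π_1·p_1 = 0.36 × 0.31 = 0.1116
  π_2·p_2 = 0.35 × 0.73 = 0.2555
  π_3·p_3 = 0.10 × 0.36 = 0.036
  π_4·p_4 = 0.19 × 0.29 = 0.0551
Marginal: 0.1116 + 0.2555 + 0.036 + 0.0551 = 0.4582
Responsibility of Group 4: 0.0551 / 0.4582 ≈ 0.120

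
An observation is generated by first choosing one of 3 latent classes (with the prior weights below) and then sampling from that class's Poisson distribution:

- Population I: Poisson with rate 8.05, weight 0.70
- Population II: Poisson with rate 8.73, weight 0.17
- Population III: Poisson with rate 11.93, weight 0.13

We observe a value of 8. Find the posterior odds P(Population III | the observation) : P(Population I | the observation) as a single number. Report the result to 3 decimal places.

Posterior odds = (w_i f_i(x)) / (w_j f_j(x)); the normalising sum cancels.
Evaluate each component's likelihood at the observed value:
  f_I = 0.139565
  f_II = 0.13527
  f_III = 0.067061
Odds = (0.13/0.70) × (0.067061/0.139565) = 0.185714 × 0.480501 ≈ 0.089

0.089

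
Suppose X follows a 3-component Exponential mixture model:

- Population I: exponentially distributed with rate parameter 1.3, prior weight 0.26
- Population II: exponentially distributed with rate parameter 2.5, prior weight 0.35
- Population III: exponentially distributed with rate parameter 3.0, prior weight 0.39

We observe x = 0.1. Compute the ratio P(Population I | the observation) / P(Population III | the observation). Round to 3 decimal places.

Only the two components matter; the odds are (π_i f_i(x)) / (π_j f_j(x)).
Component likelihoods at x = 0.1:
  L_I = 1.3·e^(−1.3·0.1) = 1.3·e^(−0.1300) = 1.14152
  L_II = 2.5·e^(−2.5·0.1) = 2.5·e^(−0.2500) = 1.947
  L_III = 3.0·e^(−3.0·0.1) = 3.0·e^(−0.3000) = 2.22245
0.296796 / 0.866757 ≈ 0.342

0.342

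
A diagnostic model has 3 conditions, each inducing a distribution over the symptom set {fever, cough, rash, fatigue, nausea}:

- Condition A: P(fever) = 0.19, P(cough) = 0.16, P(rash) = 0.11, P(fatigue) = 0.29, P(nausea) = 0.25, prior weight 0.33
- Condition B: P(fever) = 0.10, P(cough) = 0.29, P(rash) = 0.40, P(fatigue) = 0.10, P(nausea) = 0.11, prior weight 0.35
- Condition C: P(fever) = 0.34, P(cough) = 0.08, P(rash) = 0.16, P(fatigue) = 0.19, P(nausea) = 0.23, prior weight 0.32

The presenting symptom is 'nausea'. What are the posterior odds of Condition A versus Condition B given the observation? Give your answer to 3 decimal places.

Since P(k|x) ∝ π_k f_k(x), the posterior odds are π_i f_i(x) / (π_j f_j(x)).
Component likelihoods at x = 'nausea':
  p_A = 0.25
  p_B = 0.11
  p_C = 0.23
0.0825 / 0.0385 ≈ 2.143

2.143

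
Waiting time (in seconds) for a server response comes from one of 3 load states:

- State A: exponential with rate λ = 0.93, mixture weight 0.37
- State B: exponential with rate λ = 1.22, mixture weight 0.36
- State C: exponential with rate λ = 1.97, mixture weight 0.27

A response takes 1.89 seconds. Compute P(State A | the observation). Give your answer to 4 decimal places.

Apply Bayes' rule: the posterior for each component is proportional to its prior times its likelihood at x.
Evaluate each component's likelihood at the observed value:
  L_A = 0.16037
  L_B = 0.121608
  L_C = 0.0475836
Unnormalised posteriors:
  w_A·L_A = 0.37 × 0.16037 = 0.059337
  w_B·L_B = 0.36 × 0.121608 = 0.043779
  w_C·L_C = 0.27 × 0.0475836 = 0.0128476
Evidence: 0.059337 + 0.043779 + 0.0128476 = 0.115964
P(State A | x) = 0.059337 / 0.115964 ≈ 0.5117

0.5117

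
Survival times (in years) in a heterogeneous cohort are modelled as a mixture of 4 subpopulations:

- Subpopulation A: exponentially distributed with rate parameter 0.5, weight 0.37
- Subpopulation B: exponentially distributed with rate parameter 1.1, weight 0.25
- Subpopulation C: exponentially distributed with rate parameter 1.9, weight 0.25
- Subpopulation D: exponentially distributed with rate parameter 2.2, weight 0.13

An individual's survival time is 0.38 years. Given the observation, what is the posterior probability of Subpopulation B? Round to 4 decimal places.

Posterior ∝ prior × likelihood, so P(k | x) ∝ P(Z=k) f_k(x); normalise over all components.
Evaluate each component's likelihood at the observed value:
  f_A = 0.5·e^(−0.5·0.38) = 0.5·e^(−0.1900) = 0.41348
  f_B = 1.1·e^(−1.1·0.38) = 1.1·e^(−0.4180) = 0.724198
  f_C = 1.9·e^(−1.9·0.38) = 1.9·e^(−0.7220) = 0.922981
  f_D = 2.2·e^(−2.2·0.38) = 2.2·e^(−0.8360) = 0.95357
Prior × likelihood for each component:
  P(Z=A)·f_A = 0.37 × 0.41348 = 0.152987
  P(Z=B)·f_B = 0.25 × 0.724198 = 0.18105
  P(Z=C)·f_C = 0.25 × 0.922981 = 0.230745
  P(Z=D)·f_D = 0.13 × 0.95357 = 0.123964
Denominator: 0.152987 + 0.18105 + 0.230745 + 0.123964 = 0.688746
P(Subpopulation B | data) ≈ 0.2629

0.2629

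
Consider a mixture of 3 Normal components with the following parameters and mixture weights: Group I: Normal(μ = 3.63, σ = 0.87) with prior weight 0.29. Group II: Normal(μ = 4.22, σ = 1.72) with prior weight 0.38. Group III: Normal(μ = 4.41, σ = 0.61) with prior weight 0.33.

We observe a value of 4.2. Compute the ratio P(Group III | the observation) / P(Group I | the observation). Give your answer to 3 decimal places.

Since P(k|x) ∝ π_k f_k(x), the posterior odds are π_i f_i(x) / (π_j f_j(x)).
Normal densities:
  L_I = (1/(0.87·√(2π)))·exp(−(4.2−3.63)²/(2·0.87²)) = 0.458554·exp(-0.21463) = 0.369982
  L_II = (1/(1.72·√(2π)))·exp(−(4.2−4.22)²/(2·1.72²)) = 0.231943·exp(-0.00007) = 0.231928
  L_III = (1/(0.61·√(2π)))·exp(−(4.2−4.41)²/(2·0.61²)) = 0.654004·exp(-0.05926) = 0.616375
0.203404 / 0.107295 ≈ 1.896

1.896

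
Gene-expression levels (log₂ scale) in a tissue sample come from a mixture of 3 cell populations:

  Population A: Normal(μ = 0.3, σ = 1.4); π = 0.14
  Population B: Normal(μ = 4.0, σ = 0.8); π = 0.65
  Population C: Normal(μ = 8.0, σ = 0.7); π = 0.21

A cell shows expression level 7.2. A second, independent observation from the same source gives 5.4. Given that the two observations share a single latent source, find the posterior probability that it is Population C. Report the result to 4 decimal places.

0.7535

Posterior ∝ prior × likelihood, so P(k | x) ∝ P(Z=k) f_k(x); normalise over all components.
Since both observations come from the same component, the likelihood for component k is f_k(x₁)·f_k(x₂).
  f_A = [1.5139e-06] × [0.000374239] = 5.66562e-10
  f_B = [0.000167288] × [0.107847] = 1.80414e-05
  f_C = [0.296614] × [0.000575528] = 0.000170709
Weight by the priors:
  P(Z=A)·f_A = 0.14 × 5.66562e-10 = 7.93187e-11
  P(Z=B)·f_B = 0.65 × 1.80414e-05 = 1.17269e-05
  P(Z=C)·f_C = 0.21 × 0.000170709 = 3.5849e-05
Evidence: 7.93187e-11 + 1.17269e-05 + 3.5849e-05 = 4.7576e-05
Responsibility of Population C: 3.5849e-05 / 4.7576e-05 ≈ 0.7535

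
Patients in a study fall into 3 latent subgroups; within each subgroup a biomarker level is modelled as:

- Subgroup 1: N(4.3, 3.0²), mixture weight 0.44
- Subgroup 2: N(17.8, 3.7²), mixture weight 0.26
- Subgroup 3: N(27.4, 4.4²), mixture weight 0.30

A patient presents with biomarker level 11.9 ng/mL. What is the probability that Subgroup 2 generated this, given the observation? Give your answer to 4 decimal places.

Posterior ∝ prior × likelihood, so P(k | x) ∝ π_k f_k(x); normalise over all components.
Normal densities:
  p_1 = (1/(3.0·√(2π)))·exp(−(11.9−4.3)²/(2·3.0²)) = 0.132981·exp(-3.20889) = 0.00537262
  p_2 = (1/(3.7·√(2π)))·exp(−(11.9−17.8)²/(2·3.7²)) = 0.107822·exp(-1.27137) = 0.0302386
  p_3 = (1/(4.4·√(2π)))·exp(−(11.9−27.4)²/(2·4.4²)) = 0.090669·exp(-6.20480) = 0.000183124
Unnormalised posteriors:
  π_1·p_1 = 0.44 × 0.00537262 = 0.00236395
  π_2·p_2 = 0.26 × 0.0302386 = 0.00786203
  π_3·p_3 = 0.30 × 0.000183124 = 5.49372e-05
Marginal: 0.00236395 + 0.00786203 + 5.49372e-05 = 0.0102809
P(Subgroup 2 | data) ≈ 0.7647

0.7647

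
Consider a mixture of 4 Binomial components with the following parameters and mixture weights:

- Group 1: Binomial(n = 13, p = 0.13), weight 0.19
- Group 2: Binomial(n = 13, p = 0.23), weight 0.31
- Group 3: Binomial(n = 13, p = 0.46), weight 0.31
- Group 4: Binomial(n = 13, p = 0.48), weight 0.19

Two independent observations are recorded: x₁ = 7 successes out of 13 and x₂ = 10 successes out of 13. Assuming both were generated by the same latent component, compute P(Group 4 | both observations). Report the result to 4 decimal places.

0.4736

Posterior ∝ prior × likelihood, so P(k | x) ∝ π_k f_k(x); normalise over all components.
Since both observations come from the same component, the likelihood for component k is f_k(x₁)·f_k(x₂).
  p_1 = [0.000466913] × [2.59631e-07] = 1.21225e-10
  p_2 = [0.0121775] × [5.40899e-05] = 6.58678e-07
  p_3 = [0.185432] × [0.0191041] = 0.0035425
  p_4 = [0.199171] × [0.0261089] = 0.00520013
Unnormalised posteriors:
  π_1·p_1 = 0.19 × 1.21225e-10 = 2.30328e-11
  π_2·p_2 = 0.31 × 6.58678e-07 = 2.0419e-07
  π_3·p_3 = 0.31 × 0.0035425 = 0.00109818
  π_4·p_4 = 0.19 × 0.00520013 = 0.000988025
Denominator: 2.30328e-11 + 2.0419e-07 + 0.00109818 + 0.000988025 = 0.00208641
P(Group 4 | x₁, x₂) = 0.000988025 / 0.00208641 ≈ 0.4736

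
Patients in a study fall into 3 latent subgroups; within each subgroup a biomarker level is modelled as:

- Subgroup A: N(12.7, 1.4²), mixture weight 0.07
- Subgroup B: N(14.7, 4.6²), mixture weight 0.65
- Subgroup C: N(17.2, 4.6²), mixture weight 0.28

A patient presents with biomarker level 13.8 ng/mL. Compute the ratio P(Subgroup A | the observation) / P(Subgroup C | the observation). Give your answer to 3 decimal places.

Posterior odds = (π_i f_i(x)) / (π_j f_j(x)); the normalising sum cancels.
Evaluate each component's likelihood at the observed value:
  f_A = (1/(1.4·√(2π)))·exp(−(13.8−12.7)²/(2·1.4²)) = 0.284959·exp(-0.30867) = 0.20928
  f_B = (1/(4.6·√(2π)))·exp(−(13.8−14.7)²/(2·4.6²)) = 0.086727·exp(-0.01914) = 0.0850824
  f_C = (1/(4.6·√(2π)))·exp(−(13.8−17.2)²/(2·4.6²)) = 0.086727·exp(-0.27316) = 0.0659966
Posterior odds = (π_A·f_A) / (π_C·f_C) = (0.07·0.20928) / (0.28·0.0659966) = 0.0146496 / 0.0184791 ≈ 0.793

0.793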